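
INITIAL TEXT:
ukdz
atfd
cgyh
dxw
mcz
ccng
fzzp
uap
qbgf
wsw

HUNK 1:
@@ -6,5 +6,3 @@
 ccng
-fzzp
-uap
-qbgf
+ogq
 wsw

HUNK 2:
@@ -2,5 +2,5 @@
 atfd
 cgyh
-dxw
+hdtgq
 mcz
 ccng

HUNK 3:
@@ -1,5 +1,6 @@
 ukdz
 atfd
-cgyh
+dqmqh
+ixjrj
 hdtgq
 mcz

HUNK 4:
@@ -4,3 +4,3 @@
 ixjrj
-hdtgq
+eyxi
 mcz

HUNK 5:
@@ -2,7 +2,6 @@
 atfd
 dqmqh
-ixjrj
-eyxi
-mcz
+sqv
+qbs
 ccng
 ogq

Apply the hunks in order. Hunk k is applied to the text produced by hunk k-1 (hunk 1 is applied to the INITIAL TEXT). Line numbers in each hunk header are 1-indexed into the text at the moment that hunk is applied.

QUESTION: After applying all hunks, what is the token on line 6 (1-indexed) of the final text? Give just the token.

Answer: ccng

Derivation:
Hunk 1: at line 6 remove [fzzp,uap,qbgf] add [ogq] -> 8 lines: ukdz atfd cgyh dxw mcz ccng ogq wsw
Hunk 2: at line 2 remove [dxw] add [hdtgq] -> 8 lines: ukdz atfd cgyh hdtgq mcz ccng ogq wsw
Hunk 3: at line 1 remove [cgyh] add [dqmqh,ixjrj] -> 9 lines: ukdz atfd dqmqh ixjrj hdtgq mcz ccng ogq wsw
Hunk 4: at line 4 remove [hdtgq] add [eyxi] -> 9 lines: ukdz atfd dqmqh ixjrj eyxi mcz ccng ogq wsw
Hunk 5: at line 2 remove [ixjrj,eyxi,mcz] add [sqv,qbs] -> 8 lines: ukdz atfd dqmqh sqv qbs ccng ogq wsw
Final line 6: ccng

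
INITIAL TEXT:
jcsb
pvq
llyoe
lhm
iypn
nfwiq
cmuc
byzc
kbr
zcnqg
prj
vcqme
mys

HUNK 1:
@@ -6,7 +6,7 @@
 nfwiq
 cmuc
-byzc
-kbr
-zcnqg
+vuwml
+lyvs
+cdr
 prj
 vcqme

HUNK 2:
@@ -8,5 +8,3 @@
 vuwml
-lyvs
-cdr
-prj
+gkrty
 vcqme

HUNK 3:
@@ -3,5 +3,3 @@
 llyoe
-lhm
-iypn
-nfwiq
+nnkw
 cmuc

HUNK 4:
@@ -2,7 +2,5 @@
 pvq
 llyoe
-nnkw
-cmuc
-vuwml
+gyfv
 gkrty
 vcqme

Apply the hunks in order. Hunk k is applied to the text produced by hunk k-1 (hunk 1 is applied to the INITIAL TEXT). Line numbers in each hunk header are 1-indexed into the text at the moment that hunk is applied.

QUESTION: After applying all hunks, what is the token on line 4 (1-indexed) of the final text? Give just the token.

Answer: gyfv

Derivation:
Hunk 1: at line 6 remove [byzc,kbr,zcnqg] add [vuwml,lyvs,cdr] -> 13 lines: jcsb pvq llyoe lhm iypn nfwiq cmuc vuwml lyvs cdr prj vcqme mys
Hunk 2: at line 8 remove [lyvs,cdr,prj] add [gkrty] -> 11 lines: jcsb pvq llyoe lhm iypn nfwiq cmuc vuwml gkrty vcqme mys
Hunk 3: at line 3 remove [lhm,iypn,nfwiq] add [nnkw] -> 9 lines: jcsb pvq llyoe nnkw cmuc vuwml gkrty vcqme mys
Hunk 4: at line 2 remove [nnkw,cmuc,vuwml] add [gyfv] -> 7 lines: jcsb pvq llyoe gyfv gkrty vcqme mys
Final line 4: gyfv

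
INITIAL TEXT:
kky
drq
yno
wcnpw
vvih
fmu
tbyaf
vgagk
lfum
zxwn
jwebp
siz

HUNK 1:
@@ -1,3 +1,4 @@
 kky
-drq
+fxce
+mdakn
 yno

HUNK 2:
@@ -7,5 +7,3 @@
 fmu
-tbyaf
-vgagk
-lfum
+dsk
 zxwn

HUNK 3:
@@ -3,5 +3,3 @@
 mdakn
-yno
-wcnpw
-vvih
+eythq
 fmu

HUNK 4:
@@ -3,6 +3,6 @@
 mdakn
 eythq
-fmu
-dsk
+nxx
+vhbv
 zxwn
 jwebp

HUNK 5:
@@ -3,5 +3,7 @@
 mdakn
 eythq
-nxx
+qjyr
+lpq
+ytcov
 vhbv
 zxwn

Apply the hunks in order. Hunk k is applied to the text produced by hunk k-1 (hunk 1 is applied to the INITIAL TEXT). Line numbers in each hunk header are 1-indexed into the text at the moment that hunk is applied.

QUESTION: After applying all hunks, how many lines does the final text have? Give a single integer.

Hunk 1: at line 1 remove [drq] add [fxce,mdakn] -> 13 lines: kky fxce mdakn yno wcnpw vvih fmu tbyaf vgagk lfum zxwn jwebp siz
Hunk 2: at line 7 remove [tbyaf,vgagk,lfum] add [dsk] -> 11 lines: kky fxce mdakn yno wcnpw vvih fmu dsk zxwn jwebp siz
Hunk 3: at line 3 remove [yno,wcnpw,vvih] add [eythq] -> 9 lines: kky fxce mdakn eythq fmu dsk zxwn jwebp siz
Hunk 4: at line 3 remove [fmu,dsk] add [nxx,vhbv] -> 9 lines: kky fxce mdakn eythq nxx vhbv zxwn jwebp siz
Hunk 5: at line 3 remove [nxx] add [qjyr,lpq,ytcov] -> 11 lines: kky fxce mdakn eythq qjyr lpq ytcov vhbv zxwn jwebp siz
Final line count: 11

Answer: 11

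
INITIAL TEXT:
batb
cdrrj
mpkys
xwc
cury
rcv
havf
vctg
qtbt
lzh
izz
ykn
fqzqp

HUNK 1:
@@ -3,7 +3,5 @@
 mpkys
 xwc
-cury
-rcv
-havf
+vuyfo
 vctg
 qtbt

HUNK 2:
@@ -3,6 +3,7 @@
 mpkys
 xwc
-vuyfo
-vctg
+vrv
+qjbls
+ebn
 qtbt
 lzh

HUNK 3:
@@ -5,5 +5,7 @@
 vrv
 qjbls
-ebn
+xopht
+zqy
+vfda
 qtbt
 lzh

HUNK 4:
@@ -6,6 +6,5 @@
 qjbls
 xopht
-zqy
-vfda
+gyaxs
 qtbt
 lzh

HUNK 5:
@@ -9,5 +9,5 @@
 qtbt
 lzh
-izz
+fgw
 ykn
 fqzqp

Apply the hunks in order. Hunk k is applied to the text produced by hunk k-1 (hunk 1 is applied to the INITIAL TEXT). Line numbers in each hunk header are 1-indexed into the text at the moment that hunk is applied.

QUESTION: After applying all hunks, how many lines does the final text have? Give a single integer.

Hunk 1: at line 3 remove [cury,rcv,havf] add [vuyfo] -> 11 lines: batb cdrrj mpkys xwc vuyfo vctg qtbt lzh izz ykn fqzqp
Hunk 2: at line 3 remove [vuyfo,vctg] add [vrv,qjbls,ebn] -> 12 lines: batb cdrrj mpkys xwc vrv qjbls ebn qtbt lzh izz ykn fqzqp
Hunk 3: at line 5 remove [ebn] add [xopht,zqy,vfda] -> 14 lines: batb cdrrj mpkys xwc vrv qjbls xopht zqy vfda qtbt lzh izz ykn fqzqp
Hunk 4: at line 6 remove [zqy,vfda] add [gyaxs] -> 13 lines: batb cdrrj mpkys xwc vrv qjbls xopht gyaxs qtbt lzh izz ykn fqzqp
Hunk 5: at line 9 remove [izz] add [fgw] -> 13 lines: batb cdrrj mpkys xwc vrv qjbls xopht gyaxs qtbt lzh fgw ykn fqzqp
Final line count: 13

Answer: 13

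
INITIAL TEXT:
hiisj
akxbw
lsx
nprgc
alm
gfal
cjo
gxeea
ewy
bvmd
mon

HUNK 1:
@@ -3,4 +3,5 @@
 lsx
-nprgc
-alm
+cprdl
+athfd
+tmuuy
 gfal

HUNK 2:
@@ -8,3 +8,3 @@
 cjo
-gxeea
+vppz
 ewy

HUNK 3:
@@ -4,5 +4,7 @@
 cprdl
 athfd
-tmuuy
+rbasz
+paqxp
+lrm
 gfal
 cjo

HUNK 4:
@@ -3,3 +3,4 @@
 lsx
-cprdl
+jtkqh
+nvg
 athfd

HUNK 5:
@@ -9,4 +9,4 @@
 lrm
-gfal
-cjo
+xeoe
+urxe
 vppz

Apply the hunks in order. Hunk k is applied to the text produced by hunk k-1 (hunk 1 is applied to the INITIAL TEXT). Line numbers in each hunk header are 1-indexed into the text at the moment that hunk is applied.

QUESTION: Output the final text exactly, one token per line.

Answer: hiisj
akxbw
lsx
jtkqh
nvg
athfd
rbasz
paqxp
lrm
xeoe
urxe
vppz
ewy
bvmd
mon

Derivation:
Hunk 1: at line 3 remove [nprgc,alm] add [cprdl,athfd,tmuuy] -> 12 lines: hiisj akxbw lsx cprdl athfd tmuuy gfal cjo gxeea ewy bvmd mon
Hunk 2: at line 8 remove [gxeea] add [vppz] -> 12 lines: hiisj akxbw lsx cprdl athfd tmuuy gfal cjo vppz ewy bvmd mon
Hunk 3: at line 4 remove [tmuuy] add [rbasz,paqxp,lrm] -> 14 lines: hiisj akxbw lsx cprdl athfd rbasz paqxp lrm gfal cjo vppz ewy bvmd mon
Hunk 4: at line 3 remove [cprdl] add [jtkqh,nvg] -> 15 lines: hiisj akxbw lsx jtkqh nvg athfd rbasz paqxp lrm gfal cjo vppz ewy bvmd mon
Hunk 5: at line 9 remove [gfal,cjo] add [xeoe,urxe] -> 15 lines: hiisj akxbw lsx jtkqh nvg athfd rbasz paqxp lrm xeoe urxe vppz ewy bvmd mon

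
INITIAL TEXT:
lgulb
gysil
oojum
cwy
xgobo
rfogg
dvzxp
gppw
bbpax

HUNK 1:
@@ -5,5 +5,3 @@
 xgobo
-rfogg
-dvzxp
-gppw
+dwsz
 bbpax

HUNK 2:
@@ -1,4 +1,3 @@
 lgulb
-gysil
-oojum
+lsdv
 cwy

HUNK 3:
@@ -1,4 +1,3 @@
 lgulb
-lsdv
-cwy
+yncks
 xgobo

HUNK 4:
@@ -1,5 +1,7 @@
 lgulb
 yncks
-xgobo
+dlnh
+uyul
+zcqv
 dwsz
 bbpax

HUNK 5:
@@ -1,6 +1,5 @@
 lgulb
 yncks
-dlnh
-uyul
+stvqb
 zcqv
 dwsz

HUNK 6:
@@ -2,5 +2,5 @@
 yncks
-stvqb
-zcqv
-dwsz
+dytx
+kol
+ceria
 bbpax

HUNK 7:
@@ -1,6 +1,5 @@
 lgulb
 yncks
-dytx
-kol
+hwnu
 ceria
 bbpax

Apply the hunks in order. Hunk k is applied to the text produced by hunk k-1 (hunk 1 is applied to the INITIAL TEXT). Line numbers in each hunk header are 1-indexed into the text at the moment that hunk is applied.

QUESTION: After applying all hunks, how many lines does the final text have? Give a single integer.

Answer: 5

Derivation:
Hunk 1: at line 5 remove [rfogg,dvzxp,gppw] add [dwsz] -> 7 lines: lgulb gysil oojum cwy xgobo dwsz bbpax
Hunk 2: at line 1 remove [gysil,oojum] add [lsdv] -> 6 lines: lgulb lsdv cwy xgobo dwsz bbpax
Hunk 3: at line 1 remove [lsdv,cwy] add [yncks] -> 5 lines: lgulb yncks xgobo dwsz bbpax
Hunk 4: at line 1 remove [xgobo] add [dlnh,uyul,zcqv] -> 7 lines: lgulb yncks dlnh uyul zcqv dwsz bbpax
Hunk 5: at line 1 remove [dlnh,uyul] add [stvqb] -> 6 lines: lgulb yncks stvqb zcqv dwsz bbpax
Hunk 6: at line 2 remove [stvqb,zcqv,dwsz] add [dytx,kol,ceria] -> 6 lines: lgulb yncks dytx kol ceria bbpax
Hunk 7: at line 1 remove [dytx,kol] add [hwnu] -> 5 lines: lgulb yncks hwnu ceria bbpax
Final line count: 5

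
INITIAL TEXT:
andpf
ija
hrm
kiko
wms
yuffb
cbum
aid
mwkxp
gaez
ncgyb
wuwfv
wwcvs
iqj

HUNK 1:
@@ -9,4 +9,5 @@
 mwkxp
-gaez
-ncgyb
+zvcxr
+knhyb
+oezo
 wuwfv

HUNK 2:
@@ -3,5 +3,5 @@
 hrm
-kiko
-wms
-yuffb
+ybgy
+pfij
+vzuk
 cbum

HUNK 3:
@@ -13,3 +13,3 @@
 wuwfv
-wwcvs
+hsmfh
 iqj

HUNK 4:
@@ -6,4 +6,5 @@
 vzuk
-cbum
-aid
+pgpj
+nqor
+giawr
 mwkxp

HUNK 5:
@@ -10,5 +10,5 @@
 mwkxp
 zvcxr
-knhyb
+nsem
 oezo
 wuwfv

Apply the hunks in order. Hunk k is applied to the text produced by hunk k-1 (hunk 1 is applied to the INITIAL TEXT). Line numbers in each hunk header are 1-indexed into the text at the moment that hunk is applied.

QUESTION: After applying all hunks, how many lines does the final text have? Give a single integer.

Hunk 1: at line 9 remove [gaez,ncgyb] add [zvcxr,knhyb,oezo] -> 15 lines: andpf ija hrm kiko wms yuffb cbum aid mwkxp zvcxr knhyb oezo wuwfv wwcvs iqj
Hunk 2: at line 3 remove [kiko,wms,yuffb] add [ybgy,pfij,vzuk] -> 15 lines: andpf ija hrm ybgy pfij vzuk cbum aid mwkxp zvcxr knhyb oezo wuwfv wwcvs iqj
Hunk 3: at line 13 remove [wwcvs] add [hsmfh] -> 15 lines: andpf ija hrm ybgy pfij vzuk cbum aid mwkxp zvcxr knhyb oezo wuwfv hsmfh iqj
Hunk 4: at line 6 remove [cbum,aid] add [pgpj,nqor,giawr] -> 16 lines: andpf ija hrm ybgy pfij vzuk pgpj nqor giawr mwkxp zvcxr knhyb oezo wuwfv hsmfh iqj
Hunk 5: at line 10 remove [knhyb] add [nsem] -> 16 lines: andpf ija hrm ybgy pfij vzuk pgpj nqor giawr mwkxp zvcxr nsem oezo wuwfv hsmfh iqj
Final line count: 16

Answer: 16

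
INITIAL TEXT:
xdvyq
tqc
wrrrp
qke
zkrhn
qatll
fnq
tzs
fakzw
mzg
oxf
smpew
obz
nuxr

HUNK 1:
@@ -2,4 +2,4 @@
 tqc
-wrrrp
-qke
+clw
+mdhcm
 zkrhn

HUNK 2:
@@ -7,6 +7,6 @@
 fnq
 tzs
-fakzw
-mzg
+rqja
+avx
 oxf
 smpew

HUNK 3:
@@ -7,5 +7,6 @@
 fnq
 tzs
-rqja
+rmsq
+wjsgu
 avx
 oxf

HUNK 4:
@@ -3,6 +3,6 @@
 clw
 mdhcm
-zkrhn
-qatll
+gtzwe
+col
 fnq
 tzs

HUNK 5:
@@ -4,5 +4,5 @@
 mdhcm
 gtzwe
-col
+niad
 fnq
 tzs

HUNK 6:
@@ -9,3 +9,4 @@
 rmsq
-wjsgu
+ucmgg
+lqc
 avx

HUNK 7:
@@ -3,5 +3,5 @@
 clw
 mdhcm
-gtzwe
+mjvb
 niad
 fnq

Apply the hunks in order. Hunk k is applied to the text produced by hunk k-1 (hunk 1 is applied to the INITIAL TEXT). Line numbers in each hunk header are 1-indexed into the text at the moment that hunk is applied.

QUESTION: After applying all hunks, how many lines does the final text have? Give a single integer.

Hunk 1: at line 2 remove [wrrrp,qke] add [clw,mdhcm] -> 14 lines: xdvyq tqc clw mdhcm zkrhn qatll fnq tzs fakzw mzg oxf smpew obz nuxr
Hunk 2: at line 7 remove [fakzw,mzg] add [rqja,avx] -> 14 lines: xdvyq tqc clw mdhcm zkrhn qatll fnq tzs rqja avx oxf smpew obz nuxr
Hunk 3: at line 7 remove [rqja] add [rmsq,wjsgu] -> 15 lines: xdvyq tqc clw mdhcm zkrhn qatll fnq tzs rmsq wjsgu avx oxf smpew obz nuxr
Hunk 4: at line 3 remove [zkrhn,qatll] add [gtzwe,col] -> 15 lines: xdvyq tqc clw mdhcm gtzwe col fnq tzs rmsq wjsgu avx oxf smpew obz nuxr
Hunk 5: at line 4 remove [col] add [niad] -> 15 lines: xdvyq tqc clw mdhcm gtzwe niad fnq tzs rmsq wjsgu avx oxf smpew obz nuxr
Hunk 6: at line 9 remove [wjsgu] add [ucmgg,lqc] -> 16 lines: xdvyq tqc clw mdhcm gtzwe niad fnq tzs rmsq ucmgg lqc avx oxf smpew obz nuxr
Hunk 7: at line 3 remove [gtzwe] add [mjvb] -> 16 lines: xdvyq tqc clw mdhcm mjvb niad fnq tzs rmsq ucmgg lqc avx oxf smpew obz nuxr
Final line count: 16

Answer: 16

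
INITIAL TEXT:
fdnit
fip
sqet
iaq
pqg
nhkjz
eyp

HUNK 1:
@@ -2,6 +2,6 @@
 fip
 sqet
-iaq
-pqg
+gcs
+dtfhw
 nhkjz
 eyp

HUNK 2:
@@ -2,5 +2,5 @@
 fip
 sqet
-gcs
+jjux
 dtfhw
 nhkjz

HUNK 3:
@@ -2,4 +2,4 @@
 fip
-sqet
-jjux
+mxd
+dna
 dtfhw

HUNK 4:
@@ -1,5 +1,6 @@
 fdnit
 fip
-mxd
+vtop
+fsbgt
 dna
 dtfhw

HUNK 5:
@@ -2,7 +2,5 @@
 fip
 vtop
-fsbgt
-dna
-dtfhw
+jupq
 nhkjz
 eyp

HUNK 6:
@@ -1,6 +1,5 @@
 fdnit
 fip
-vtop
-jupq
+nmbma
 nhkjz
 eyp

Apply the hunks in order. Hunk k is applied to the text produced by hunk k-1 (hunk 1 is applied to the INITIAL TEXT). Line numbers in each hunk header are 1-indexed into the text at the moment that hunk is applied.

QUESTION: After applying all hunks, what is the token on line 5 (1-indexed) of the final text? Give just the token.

Hunk 1: at line 2 remove [iaq,pqg] add [gcs,dtfhw] -> 7 lines: fdnit fip sqet gcs dtfhw nhkjz eyp
Hunk 2: at line 2 remove [gcs] add [jjux] -> 7 lines: fdnit fip sqet jjux dtfhw nhkjz eyp
Hunk 3: at line 2 remove [sqet,jjux] add [mxd,dna] -> 7 lines: fdnit fip mxd dna dtfhw nhkjz eyp
Hunk 4: at line 1 remove [mxd] add [vtop,fsbgt] -> 8 lines: fdnit fip vtop fsbgt dna dtfhw nhkjz eyp
Hunk 5: at line 2 remove [fsbgt,dna,dtfhw] add [jupq] -> 6 lines: fdnit fip vtop jupq nhkjz eyp
Hunk 6: at line 1 remove [vtop,jupq] add [nmbma] -> 5 lines: fdnit fip nmbma nhkjz eyp
Final line 5: eyp

Answer: eyp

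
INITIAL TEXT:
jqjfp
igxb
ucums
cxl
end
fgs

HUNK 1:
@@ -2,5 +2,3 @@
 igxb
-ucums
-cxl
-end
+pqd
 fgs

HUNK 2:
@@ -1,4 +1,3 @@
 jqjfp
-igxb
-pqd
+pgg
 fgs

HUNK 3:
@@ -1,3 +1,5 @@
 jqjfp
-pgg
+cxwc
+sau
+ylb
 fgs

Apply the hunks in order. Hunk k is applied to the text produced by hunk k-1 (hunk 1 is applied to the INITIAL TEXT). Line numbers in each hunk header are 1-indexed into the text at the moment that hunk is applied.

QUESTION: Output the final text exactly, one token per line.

Answer: jqjfp
cxwc
sau
ylb
fgs

Derivation:
Hunk 1: at line 2 remove [ucums,cxl,end] add [pqd] -> 4 lines: jqjfp igxb pqd fgs
Hunk 2: at line 1 remove [igxb,pqd] add [pgg] -> 3 lines: jqjfp pgg fgs
Hunk 3: at line 1 remove [pgg] add [cxwc,sau,ylb] -> 5 lines: jqjfp cxwc sau ylb fgs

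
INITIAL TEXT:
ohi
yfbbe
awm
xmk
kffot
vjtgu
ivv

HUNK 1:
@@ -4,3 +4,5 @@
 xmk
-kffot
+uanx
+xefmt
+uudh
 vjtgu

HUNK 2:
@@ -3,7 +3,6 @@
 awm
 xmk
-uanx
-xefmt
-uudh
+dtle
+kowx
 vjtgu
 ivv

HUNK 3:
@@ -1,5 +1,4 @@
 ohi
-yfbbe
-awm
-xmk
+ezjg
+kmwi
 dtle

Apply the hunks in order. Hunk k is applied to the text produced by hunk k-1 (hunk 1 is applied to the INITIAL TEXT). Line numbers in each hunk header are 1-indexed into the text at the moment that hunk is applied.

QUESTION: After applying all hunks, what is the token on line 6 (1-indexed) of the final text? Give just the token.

Hunk 1: at line 4 remove [kffot] add [uanx,xefmt,uudh] -> 9 lines: ohi yfbbe awm xmk uanx xefmt uudh vjtgu ivv
Hunk 2: at line 3 remove [uanx,xefmt,uudh] add [dtle,kowx] -> 8 lines: ohi yfbbe awm xmk dtle kowx vjtgu ivv
Hunk 3: at line 1 remove [yfbbe,awm,xmk] add [ezjg,kmwi] -> 7 lines: ohi ezjg kmwi dtle kowx vjtgu ivv
Final line 6: vjtgu

Answer: vjtgu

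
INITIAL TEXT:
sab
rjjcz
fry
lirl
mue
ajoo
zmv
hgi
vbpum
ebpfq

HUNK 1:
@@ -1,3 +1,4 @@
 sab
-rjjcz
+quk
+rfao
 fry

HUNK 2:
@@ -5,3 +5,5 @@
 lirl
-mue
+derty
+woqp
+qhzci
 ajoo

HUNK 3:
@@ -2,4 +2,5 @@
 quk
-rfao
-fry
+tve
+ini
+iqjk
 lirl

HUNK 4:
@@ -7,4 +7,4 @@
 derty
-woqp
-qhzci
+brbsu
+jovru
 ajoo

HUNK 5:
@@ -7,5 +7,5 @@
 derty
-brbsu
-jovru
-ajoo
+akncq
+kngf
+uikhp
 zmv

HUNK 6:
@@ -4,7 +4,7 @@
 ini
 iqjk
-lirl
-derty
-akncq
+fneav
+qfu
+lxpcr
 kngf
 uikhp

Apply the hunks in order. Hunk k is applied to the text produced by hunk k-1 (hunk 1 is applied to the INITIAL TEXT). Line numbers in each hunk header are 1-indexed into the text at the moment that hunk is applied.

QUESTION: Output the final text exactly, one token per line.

Hunk 1: at line 1 remove [rjjcz] add [quk,rfao] -> 11 lines: sab quk rfao fry lirl mue ajoo zmv hgi vbpum ebpfq
Hunk 2: at line 5 remove [mue] add [derty,woqp,qhzci] -> 13 lines: sab quk rfao fry lirl derty woqp qhzci ajoo zmv hgi vbpum ebpfq
Hunk 3: at line 2 remove [rfao,fry] add [tve,ini,iqjk] -> 14 lines: sab quk tve ini iqjk lirl derty woqp qhzci ajoo zmv hgi vbpum ebpfq
Hunk 4: at line 7 remove [woqp,qhzci] add [brbsu,jovru] -> 14 lines: sab quk tve ini iqjk lirl derty brbsu jovru ajoo zmv hgi vbpum ebpfq
Hunk 5: at line 7 remove [brbsu,jovru,ajoo] add [akncq,kngf,uikhp] -> 14 lines: sab quk tve ini iqjk lirl derty akncq kngf uikhp zmv hgi vbpum ebpfq
Hunk 6: at line 4 remove [lirl,derty,akncq] add [fneav,qfu,lxpcr] -> 14 lines: sab quk tve ini iqjk fneav qfu lxpcr kngf uikhp zmv hgi vbpum ebpfq

Answer: sab
quk
tve
ini
iqjk
fneav
qfu
lxpcr
kngf
uikhp
zmv
hgi
vbpum
ebpfq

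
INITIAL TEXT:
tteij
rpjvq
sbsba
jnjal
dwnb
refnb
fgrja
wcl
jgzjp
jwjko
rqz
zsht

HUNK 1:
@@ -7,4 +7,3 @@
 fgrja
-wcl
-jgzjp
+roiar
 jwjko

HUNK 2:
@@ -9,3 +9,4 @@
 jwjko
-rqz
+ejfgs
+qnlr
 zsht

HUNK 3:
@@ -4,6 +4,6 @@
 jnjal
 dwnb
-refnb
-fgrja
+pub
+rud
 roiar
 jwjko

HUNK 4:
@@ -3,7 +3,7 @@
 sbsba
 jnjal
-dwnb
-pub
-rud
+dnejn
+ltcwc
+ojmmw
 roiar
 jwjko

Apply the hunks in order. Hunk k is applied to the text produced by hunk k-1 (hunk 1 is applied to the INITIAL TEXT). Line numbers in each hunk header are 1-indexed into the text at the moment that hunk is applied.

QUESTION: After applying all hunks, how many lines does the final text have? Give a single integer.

Answer: 12

Derivation:
Hunk 1: at line 7 remove [wcl,jgzjp] add [roiar] -> 11 lines: tteij rpjvq sbsba jnjal dwnb refnb fgrja roiar jwjko rqz zsht
Hunk 2: at line 9 remove [rqz] add [ejfgs,qnlr] -> 12 lines: tteij rpjvq sbsba jnjal dwnb refnb fgrja roiar jwjko ejfgs qnlr zsht
Hunk 3: at line 4 remove [refnb,fgrja] add [pub,rud] -> 12 lines: tteij rpjvq sbsba jnjal dwnb pub rud roiar jwjko ejfgs qnlr zsht
Hunk 4: at line 3 remove [dwnb,pub,rud] add [dnejn,ltcwc,ojmmw] -> 12 lines: tteij rpjvq sbsba jnjal dnejn ltcwc ojmmw roiar jwjko ejfgs qnlr zsht
Final line count: 12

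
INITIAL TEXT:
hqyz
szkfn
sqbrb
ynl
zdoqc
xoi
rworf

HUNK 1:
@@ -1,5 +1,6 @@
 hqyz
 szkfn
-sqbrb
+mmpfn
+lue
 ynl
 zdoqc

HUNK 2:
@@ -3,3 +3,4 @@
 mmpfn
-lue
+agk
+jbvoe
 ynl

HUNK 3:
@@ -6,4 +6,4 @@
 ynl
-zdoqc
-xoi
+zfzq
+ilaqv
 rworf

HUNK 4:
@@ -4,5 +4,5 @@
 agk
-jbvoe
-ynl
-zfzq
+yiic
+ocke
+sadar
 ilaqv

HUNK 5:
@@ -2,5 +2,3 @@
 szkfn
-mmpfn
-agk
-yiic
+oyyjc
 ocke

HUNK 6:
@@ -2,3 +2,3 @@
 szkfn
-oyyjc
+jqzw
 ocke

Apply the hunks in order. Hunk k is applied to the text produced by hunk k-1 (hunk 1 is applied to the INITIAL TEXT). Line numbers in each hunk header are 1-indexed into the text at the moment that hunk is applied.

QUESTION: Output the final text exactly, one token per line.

Hunk 1: at line 1 remove [sqbrb] add [mmpfn,lue] -> 8 lines: hqyz szkfn mmpfn lue ynl zdoqc xoi rworf
Hunk 2: at line 3 remove [lue] add [agk,jbvoe] -> 9 lines: hqyz szkfn mmpfn agk jbvoe ynl zdoqc xoi rworf
Hunk 3: at line 6 remove [zdoqc,xoi] add [zfzq,ilaqv] -> 9 lines: hqyz szkfn mmpfn agk jbvoe ynl zfzq ilaqv rworf
Hunk 4: at line 4 remove [jbvoe,ynl,zfzq] add [yiic,ocke,sadar] -> 9 lines: hqyz szkfn mmpfn agk yiic ocke sadar ilaqv rworf
Hunk 5: at line 2 remove [mmpfn,agk,yiic] add [oyyjc] -> 7 lines: hqyz szkfn oyyjc ocke sadar ilaqv rworf
Hunk 6: at line 2 remove [oyyjc] add [jqzw] -> 7 lines: hqyz szkfn jqzw ocke sadar ilaqv rworf

Answer: hqyz
szkfn
jqzw
ocke
sadar
ilaqv
rworf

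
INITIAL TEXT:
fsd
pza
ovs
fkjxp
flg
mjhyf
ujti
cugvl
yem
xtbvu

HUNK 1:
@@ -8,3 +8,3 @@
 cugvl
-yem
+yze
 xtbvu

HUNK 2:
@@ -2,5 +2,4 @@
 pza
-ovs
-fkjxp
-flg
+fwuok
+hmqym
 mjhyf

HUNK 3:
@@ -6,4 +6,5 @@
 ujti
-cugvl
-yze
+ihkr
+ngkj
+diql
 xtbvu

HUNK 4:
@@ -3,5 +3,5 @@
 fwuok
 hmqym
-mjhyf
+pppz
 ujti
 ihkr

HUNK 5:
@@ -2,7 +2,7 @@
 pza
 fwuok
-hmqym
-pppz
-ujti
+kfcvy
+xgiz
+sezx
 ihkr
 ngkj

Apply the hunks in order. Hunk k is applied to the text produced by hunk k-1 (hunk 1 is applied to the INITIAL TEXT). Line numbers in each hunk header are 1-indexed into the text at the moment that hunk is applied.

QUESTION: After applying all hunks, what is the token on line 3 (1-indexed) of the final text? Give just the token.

Hunk 1: at line 8 remove [yem] add [yze] -> 10 lines: fsd pza ovs fkjxp flg mjhyf ujti cugvl yze xtbvu
Hunk 2: at line 2 remove [ovs,fkjxp,flg] add [fwuok,hmqym] -> 9 lines: fsd pza fwuok hmqym mjhyf ujti cugvl yze xtbvu
Hunk 3: at line 6 remove [cugvl,yze] add [ihkr,ngkj,diql] -> 10 lines: fsd pza fwuok hmqym mjhyf ujti ihkr ngkj diql xtbvu
Hunk 4: at line 3 remove [mjhyf] add [pppz] -> 10 lines: fsd pza fwuok hmqym pppz ujti ihkr ngkj diql xtbvu
Hunk 5: at line 2 remove [hmqym,pppz,ujti] add [kfcvy,xgiz,sezx] -> 10 lines: fsd pza fwuok kfcvy xgiz sezx ihkr ngkj diql xtbvu
Final line 3: fwuok

Answer: fwuok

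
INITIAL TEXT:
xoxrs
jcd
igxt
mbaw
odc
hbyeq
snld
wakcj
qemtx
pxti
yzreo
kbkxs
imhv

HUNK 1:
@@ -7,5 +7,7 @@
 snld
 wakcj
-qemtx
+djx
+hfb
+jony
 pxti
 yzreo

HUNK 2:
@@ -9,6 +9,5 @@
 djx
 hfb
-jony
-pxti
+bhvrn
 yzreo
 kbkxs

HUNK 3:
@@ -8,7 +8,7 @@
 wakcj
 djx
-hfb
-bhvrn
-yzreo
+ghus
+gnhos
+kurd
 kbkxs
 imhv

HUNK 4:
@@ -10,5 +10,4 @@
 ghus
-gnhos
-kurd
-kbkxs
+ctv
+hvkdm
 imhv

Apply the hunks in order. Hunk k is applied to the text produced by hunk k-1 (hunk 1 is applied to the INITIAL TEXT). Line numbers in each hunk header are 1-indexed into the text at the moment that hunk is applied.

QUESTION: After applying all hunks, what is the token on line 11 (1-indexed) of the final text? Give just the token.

Hunk 1: at line 7 remove [qemtx] add [djx,hfb,jony] -> 15 lines: xoxrs jcd igxt mbaw odc hbyeq snld wakcj djx hfb jony pxti yzreo kbkxs imhv
Hunk 2: at line 9 remove [jony,pxti] add [bhvrn] -> 14 lines: xoxrs jcd igxt mbaw odc hbyeq snld wakcj djx hfb bhvrn yzreo kbkxs imhv
Hunk 3: at line 8 remove [hfb,bhvrn,yzreo] add [ghus,gnhos,kurd] -> 14 lines: xoxrs jcd igxt mbaw odc hbyeq snld wakcj djx ghus gnhos kurd kbkxs imhv
Hunk 4: at line 10 remove [gnhos,kurd,kbkxs] add [ctv,hvkdm] -> 13 lines: xoxrs jcd igxt mbaw odc hbyeq snld wakcj djx ghus ctv hvkdm imhv
Final line 11: ctv

Answer: ctv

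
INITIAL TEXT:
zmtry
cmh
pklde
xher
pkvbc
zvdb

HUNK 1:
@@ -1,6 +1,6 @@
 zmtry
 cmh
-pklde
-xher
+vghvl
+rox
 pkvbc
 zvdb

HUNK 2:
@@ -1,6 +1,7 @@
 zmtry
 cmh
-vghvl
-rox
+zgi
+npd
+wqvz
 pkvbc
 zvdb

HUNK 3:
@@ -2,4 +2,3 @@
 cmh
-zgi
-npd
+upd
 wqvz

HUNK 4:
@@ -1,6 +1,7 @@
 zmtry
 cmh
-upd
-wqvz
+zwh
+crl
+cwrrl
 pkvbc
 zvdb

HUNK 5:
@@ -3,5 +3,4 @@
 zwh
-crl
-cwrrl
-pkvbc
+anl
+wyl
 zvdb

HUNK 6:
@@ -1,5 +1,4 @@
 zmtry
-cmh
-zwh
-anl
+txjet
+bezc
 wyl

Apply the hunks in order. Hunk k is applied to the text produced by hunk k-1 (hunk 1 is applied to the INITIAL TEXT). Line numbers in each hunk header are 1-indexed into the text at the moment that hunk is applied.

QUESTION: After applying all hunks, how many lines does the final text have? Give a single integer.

Hunk 1: at line 1 remove [pklde,xher] add [vghvl,rox] -> 6 lines: zmtry cmh vghvl rox pkvbc zvdb
Hunk 2: at line 1 remove [vghvl,rox] add [zgi,npd,wqvz] -> 7 lines: zmtry cmh zgi npd wqvz pkvbc zvdb
Hunk 3: at line 2 remove [zgi,npd] add [upd] -> 6 lines: zmtry cmh upd wqvz pkvbc zvdb
Hunk 4: at line 1 remove [upd,wqvz] add [zwh,crl,cwrrl] -> 7 lines: zmtry cmh zwh crl cwrrl pkvbc zvdb
Hunk 5: at line 3 remove [crl,cwrrl,pkvbc] add [anl,wyl] -> 6 lines: zmtry cmh zwh anl wyl zvdb
Hunk 6: at line 1 remove [cmh,zwh,anl] add [txjet,bezc] -> 5 lines: zmtry txjet bezc wyl zvdb
Final line count: 5

Answer: 5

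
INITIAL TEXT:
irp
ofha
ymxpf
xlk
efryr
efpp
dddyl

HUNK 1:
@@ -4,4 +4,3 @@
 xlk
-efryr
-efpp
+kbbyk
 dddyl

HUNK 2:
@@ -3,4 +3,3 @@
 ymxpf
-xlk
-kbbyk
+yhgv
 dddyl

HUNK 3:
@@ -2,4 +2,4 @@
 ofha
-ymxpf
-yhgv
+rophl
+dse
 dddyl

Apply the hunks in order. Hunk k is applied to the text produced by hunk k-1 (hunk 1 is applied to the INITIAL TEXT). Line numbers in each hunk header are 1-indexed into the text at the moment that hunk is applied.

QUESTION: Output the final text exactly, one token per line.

Answer: irp
ofha
rophl
dse
dddyl

Derivation:
Hunk 1: at line 4 remove [efryr,efpp] add [kbbyk] -> 6 lines: irp ofha ymxpf xlk kbbyk dddyl
Hunk 2: at line 3 remove [xlk,kbbyk] add [yhgv] -> 5 lines: irp ofha ymxpf yhgv dddyl
Hunk 3: at line 2 remove [ymxpf,yhgv] add [rophl,dse] -> 5 lines: irp ofha rophl dse dddyl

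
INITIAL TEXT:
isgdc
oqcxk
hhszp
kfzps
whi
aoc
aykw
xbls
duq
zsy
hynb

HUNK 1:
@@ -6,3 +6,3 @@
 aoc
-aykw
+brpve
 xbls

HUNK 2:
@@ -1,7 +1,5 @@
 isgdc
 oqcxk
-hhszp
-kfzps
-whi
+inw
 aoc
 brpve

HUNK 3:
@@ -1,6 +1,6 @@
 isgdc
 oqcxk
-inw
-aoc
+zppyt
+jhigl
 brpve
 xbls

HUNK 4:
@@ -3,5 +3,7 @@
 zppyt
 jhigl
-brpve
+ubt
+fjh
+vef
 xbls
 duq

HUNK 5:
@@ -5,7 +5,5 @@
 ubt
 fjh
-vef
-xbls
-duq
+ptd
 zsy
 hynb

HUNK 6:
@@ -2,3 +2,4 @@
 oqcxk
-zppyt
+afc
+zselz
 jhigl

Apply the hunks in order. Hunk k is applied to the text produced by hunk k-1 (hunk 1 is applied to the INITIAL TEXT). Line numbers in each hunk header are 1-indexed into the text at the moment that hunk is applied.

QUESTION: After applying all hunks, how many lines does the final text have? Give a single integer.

Answer: 10

Derivation:
Hunk 1: at line 6 remove [aykw] add [brpve] -> 11 lines: isgdc oqcxk hhszp kfzps whi aoc brpve xbls duq zsy hynb
Hunk 2: at line 1 remove [hhszp,kfzps,whi] add [inw] -> 9 lines: isgdc oqcxk inw aoc brpve xbls duq zsy hynb
Hunk 3: at line 1 remove [inw,aoc] add [zppyt,jhigl] -> 9 lines: isgdc oqcxk zppyt jhigl brpve xbls duq zsy hynb
Hunk 4: at line 3 remove [brpve] add [ubt,fjh,vef] -> 11 lines: isgdc oqcxk zppyt jhigl ubt fjh vef xbls duq zsy hynb
Hunk 5: at line 5 remove [vef,xbls,duq] add [ptd] -> 9 lines: isgdc oqcxk zppyt jhigl ubt fjh ptd zsy hynb
Hunk 6: at line 2 remove [zppyt] add [afc,zselz] -> 10 lines: isgdc oqcxk afc zselz jhigl ubt fjh ptd zsy hynb
Final line count: 10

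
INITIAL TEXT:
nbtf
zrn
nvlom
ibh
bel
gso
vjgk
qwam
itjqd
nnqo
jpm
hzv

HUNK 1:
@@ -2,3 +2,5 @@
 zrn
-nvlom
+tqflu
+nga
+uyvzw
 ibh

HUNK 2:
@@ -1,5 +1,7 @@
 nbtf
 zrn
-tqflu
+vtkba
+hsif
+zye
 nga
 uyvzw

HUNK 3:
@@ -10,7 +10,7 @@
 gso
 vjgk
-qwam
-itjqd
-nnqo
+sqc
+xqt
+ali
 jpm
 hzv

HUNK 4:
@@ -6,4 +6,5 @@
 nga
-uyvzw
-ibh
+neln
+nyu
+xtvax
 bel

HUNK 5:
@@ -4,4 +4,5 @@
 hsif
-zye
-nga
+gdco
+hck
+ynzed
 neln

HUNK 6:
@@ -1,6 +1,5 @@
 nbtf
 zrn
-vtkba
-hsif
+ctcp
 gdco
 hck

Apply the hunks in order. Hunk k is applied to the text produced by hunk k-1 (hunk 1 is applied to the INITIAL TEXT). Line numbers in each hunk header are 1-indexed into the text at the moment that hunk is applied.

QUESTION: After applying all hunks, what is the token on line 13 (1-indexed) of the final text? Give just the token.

Hunk 1: at line 2 remove [nvlom] add [tqflu,nga,uyvzw] -> 14 lines: nbtf zrn tqflu nga uyvzw ibh bel gso vjgk qwam itjqd nnqo jpm hzv
Hunk 2: at line 1 remove [tqflu] add [vtkba,hsif,zye] -> 16 lines: nbtf zrn vtkba hsif zye nga uyvzw ibh bel gso vjgk qwam itjqd nnqo jpm hzv
Hunk 3: at line 10 remove [qwam,itjqd,nnqo] add [sqc,xqt,ali] -> 16 lines: nbtf zrn vtkba hsif zye nga uyvzw ibh bel gso vjgk sqc xqt ali jpm hzv
Hunk 4: at line 6 remove [uyvzw,ibh] add [neln,nyu,xtvax] -> 17 lines: nbtf zrn vtkba hsif zye nga neln nyu xtvax bel gso vjgk sqc xqt ali jpm hzv
Hunk 5: at line 4 remove [zye,nga] add [gdco,hck,ynzed] -> 18 lines: nbtf zrn vtkba hsif gdco hck ynzed neln nyu xtvax bel gso vjgk sqc xqt ali jpm hzv
Hunk 6: at line 1 remove [vtkba,hsif] add [ctcp] -> 17 lines: nbtf zrn ctcp gdco hck ynzed neln nyu xtvax bel gso vjgk sqc xqt ali jpm hzv
Final line 13: sqc

Answer: sqc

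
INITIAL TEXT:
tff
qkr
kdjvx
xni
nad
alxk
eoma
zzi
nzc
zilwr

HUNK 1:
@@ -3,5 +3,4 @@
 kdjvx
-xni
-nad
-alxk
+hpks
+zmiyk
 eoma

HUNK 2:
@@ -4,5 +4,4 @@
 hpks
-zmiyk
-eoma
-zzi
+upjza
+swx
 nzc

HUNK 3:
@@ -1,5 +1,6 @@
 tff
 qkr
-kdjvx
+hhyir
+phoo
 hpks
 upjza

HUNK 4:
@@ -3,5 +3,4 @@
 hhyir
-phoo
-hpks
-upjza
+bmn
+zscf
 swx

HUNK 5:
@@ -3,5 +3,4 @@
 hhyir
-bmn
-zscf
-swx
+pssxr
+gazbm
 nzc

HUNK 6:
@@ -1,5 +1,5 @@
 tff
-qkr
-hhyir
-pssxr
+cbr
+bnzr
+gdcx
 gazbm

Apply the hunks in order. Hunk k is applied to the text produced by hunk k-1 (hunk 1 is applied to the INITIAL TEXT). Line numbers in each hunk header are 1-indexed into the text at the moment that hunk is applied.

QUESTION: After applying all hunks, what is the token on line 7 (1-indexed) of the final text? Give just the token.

Hunk 1: at line 3 remove [xni,nad,alxk] add [hpks,zmiyk] -> 9 lines: tff qkr kdjvx hpks zmiyk eoma zzi nzc zilwr
Hunk 2: at line 4 remove [zmiyk,eoma,zzi] add [upjza,swx] -> 8 lines: tff qkr kdjvx hpks upjza swx nzc zilwr
Hunk 3: at line 1 remove [kdjvx] add [hhyir,phoo] -> 9 lines: tff qkr hhyir phoo hpks upjza swx nzc zilwr
Hunk 4: at line 3 remove [phoo,hpks,upjza] add [bmn,zscf] -> 8 lines: tff qkr hhyir bmn zscf swx nzc zilwr
Hunk 5: at line 3 remove [bmn,zscf,swx] add [pssxr,gazbm] -> 7 lines: tff qkr hhyir pssxr gazbm nzc zilwr
Hunk 6: at line 1 remove [qkr,hhyir,pssxr] add [cbr,bnzr,gdcx] -> 7 lines: tff cbr bnzr gdcx gazbm nzc zilwr
Final line 7: zilwr

Answer: zilwr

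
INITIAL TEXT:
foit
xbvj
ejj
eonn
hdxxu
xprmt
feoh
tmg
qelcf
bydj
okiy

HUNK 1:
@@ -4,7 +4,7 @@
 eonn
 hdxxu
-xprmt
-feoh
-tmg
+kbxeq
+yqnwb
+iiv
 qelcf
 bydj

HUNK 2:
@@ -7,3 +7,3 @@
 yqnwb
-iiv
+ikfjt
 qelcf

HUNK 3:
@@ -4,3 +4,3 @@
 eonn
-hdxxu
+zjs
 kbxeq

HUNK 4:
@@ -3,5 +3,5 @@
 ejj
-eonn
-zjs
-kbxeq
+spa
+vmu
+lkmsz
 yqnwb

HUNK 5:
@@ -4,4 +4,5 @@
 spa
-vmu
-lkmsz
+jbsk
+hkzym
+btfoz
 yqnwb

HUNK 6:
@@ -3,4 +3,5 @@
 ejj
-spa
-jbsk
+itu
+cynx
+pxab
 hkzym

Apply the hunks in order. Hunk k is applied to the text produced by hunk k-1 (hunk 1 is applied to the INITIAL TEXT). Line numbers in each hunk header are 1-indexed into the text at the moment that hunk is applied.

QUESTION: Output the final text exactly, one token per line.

Answer: foit
xbvj
ejj
itu
cynx
pxab
hkzym
btfoz
yqnwb
ikfjt
qelcf
bydj
okiy

Derivation:
Hunk 1: at line 4 remove [xprmt,feoh,tmg] add [kbxeq,yqnwb,iiv] -> 11 lines: foit xbvj ejj eonn hdxxu kbxeq yqnwb iiv qelcf bydj okiy
Hunk 2: at line 7 remove [iiv] add [ikfjt] -> 11 lines: foit xbvj ejj eonn hdxxu kbxeq yqnwb ikfjt qelcf bydj okiy
Hunk 3: at line 4 remove [hdxxu] add [zjs] -> 11 lines: foit xbvj ejj eonn zjs kbxeq yqnwb ikfjt qelcf bydj okiy
Hunk 4: at line 3 remove [eonn,zjs,kbxeq] add [spa,vmu,lkmsz] -> 11 lines: foit xbvj ejj spa vmu lkmsz yqnwb ikfjt qelcf bydj okiy
Hunk 5: at line 4 remove [vmu,lkmsz] add [jbsk,hkzym,btfoz] -> 12 lines: foit xbvj ejj spa jbsk hkzym btfoz yqnwb ikfjt qelcf bydj okiy
Hunk 6: at line 3 remove [spa,jbsk] add [itu,cynx,pxab] -> 13 lines: foit xbvj ejj itu cynx pxab hkzym btfoz yqnwb ikfjt qelcf bydj okiy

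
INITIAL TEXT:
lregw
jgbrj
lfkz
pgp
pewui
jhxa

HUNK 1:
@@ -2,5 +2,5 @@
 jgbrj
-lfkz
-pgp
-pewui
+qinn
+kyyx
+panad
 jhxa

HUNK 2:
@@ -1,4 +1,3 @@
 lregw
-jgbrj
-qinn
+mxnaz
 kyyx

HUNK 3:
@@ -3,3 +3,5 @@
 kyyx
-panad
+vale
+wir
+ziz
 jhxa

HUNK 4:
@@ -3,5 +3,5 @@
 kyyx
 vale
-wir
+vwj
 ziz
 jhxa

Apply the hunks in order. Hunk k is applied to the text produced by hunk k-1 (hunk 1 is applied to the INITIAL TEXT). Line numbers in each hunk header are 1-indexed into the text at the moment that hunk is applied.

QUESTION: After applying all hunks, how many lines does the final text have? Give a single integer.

Hunk 1: at line 2 remove [lfkz,pgp,pewui] add [qinn,kyyx,panad] -> 6 lines: lregw jgbrj qinn kyyx panad jhxa
Hunk 2: at line 1 remove [jgbrj,qinn] add [mxnaz] -> 5 lines: lregw mxnaz kyyx panad jhxa
Hunk 3: at line 3 remove [panad] add [vale,wir,ziz] -> 7 lines: lregw mxnaz kyyx vale wir ziz jhxa
Hunk 4: at line 3 remove [wir] add [vwj] -> 7 lines: lregw mxnaz kyyx vale vwj ziz jhxa
Final line count: 7

Answer: 7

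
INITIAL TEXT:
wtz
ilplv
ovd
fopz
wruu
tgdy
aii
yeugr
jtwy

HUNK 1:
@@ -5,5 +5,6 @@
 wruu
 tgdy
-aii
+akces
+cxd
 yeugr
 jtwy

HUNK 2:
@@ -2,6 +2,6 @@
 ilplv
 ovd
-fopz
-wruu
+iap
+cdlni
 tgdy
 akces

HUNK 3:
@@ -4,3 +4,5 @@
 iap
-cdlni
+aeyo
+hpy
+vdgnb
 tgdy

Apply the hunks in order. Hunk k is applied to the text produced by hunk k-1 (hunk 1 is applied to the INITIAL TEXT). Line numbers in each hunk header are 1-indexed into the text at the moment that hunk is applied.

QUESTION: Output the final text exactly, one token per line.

Answer: wtz
ilplv
ovd
iap
aeyo
hpy
vdgnb
tgdy
akces
cxd
yeugr
jtwy

Derivation:
Hunk 1: at line 5 remove [aii] add [akces,cxd] -> 10 lines: wtz ilplv ovd fopz wruu tgdy akces cxd yeugr jtwy
Hunk 2: at line 2 remove [fopz,wruu] add [iap,cdlni] -> 10 lines: wtz ilplv ovd iap cdlni tgdy akces cxd yeugr jtwy
Hunk 3: at line 4 remove [cdlni] add [aeyo,hpy,vdgnb] -> 12 lines: wtz ilplv ovd iap aeyo hpy vdgnb tgdy akces cxd yeugr jtwy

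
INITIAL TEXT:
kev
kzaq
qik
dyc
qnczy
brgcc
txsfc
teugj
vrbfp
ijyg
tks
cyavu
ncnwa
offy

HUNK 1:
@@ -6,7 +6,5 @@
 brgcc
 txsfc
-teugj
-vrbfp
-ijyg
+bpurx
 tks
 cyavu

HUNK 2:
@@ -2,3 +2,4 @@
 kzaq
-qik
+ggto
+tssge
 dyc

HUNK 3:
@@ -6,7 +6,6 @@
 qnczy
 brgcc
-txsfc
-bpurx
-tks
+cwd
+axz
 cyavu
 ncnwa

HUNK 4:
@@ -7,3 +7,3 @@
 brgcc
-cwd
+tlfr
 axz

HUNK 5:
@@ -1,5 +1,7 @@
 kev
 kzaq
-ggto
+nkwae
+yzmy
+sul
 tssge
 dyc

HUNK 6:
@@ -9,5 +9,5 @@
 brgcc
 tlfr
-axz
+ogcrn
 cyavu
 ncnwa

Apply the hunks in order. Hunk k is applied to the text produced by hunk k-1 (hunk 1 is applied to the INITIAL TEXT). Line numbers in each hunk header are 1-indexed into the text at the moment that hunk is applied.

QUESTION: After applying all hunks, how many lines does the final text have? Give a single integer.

Hunk 1: at line 6 remove [teugj,vrbfp,ijyg] add [bpurx] -> 12 lines: kev kzaq qik dyc qnczy brgcc txsfc bpurx tks cyavu ncnwa offy
Hunk 2: at line 2 remove [qik] add [ggto,tssge] -> 13 lines: kev kzaq ggto tssge dyc qnczy brgcc txsfc bpurx tks cyavu ncnwa offy
Hunk 3: at line 6 remove [txsfc,bpurx,tks] add [cwd,axz] -> 12 lines: kev kzaq ggto tssge dyc qnczy brgcc cwd axz cyavu ncnwa offy
Hunk 4: at line 7 remove [cwd] add [tlfr] -> 12 lines: kev kzaq ggto tssge dyc qnczy brgcc tlfr axz cyavu ncnwa offy
Hunk 5: at line 1 remove [ggto] add [nkwae,yzmy,sul] -> 14 lines: kev kzaq nkwae yzmy sul tssge dyc qnczy brgcc tlfr axz cyavu ncnwa offy
Hunk 6: at line 9 remove [axz] add [ogcrn] -> 14 lines: kev kzaq nkwae yzmy sul tssge dyc qnczy brgcc tlfr ogcrn cyavu ncnwa offy
Final line count: 14

Answer: 14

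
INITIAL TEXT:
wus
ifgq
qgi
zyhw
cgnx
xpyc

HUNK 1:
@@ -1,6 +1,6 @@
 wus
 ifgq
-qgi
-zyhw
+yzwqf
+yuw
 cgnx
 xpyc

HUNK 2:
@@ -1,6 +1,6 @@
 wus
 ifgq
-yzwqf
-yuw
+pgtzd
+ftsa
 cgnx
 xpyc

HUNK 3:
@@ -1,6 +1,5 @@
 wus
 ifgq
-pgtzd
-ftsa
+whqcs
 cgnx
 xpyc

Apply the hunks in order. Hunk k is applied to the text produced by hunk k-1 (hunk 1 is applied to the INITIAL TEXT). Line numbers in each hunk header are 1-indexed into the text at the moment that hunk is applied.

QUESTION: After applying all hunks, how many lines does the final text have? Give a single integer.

Hunk 1: at line 1 remove [qgi,zyhw] add [yzwqf,yuw] -> 6 lines: wus ifgq yzwqf yuw cgnx xpyc
Hunk 2: at line 1 remove [yzwqf,yuw] add [pgtzd,ftsa] -> 6 lines: wus ifgq pgtzd ftsa cgnx xpyc
Hunk 3: at line 1 remove [pgtzd,ftsa] add [whqcs] -> 5 lines: wus ifgq whqcs cgnx xpyc
Final line count: 5

Answer: 5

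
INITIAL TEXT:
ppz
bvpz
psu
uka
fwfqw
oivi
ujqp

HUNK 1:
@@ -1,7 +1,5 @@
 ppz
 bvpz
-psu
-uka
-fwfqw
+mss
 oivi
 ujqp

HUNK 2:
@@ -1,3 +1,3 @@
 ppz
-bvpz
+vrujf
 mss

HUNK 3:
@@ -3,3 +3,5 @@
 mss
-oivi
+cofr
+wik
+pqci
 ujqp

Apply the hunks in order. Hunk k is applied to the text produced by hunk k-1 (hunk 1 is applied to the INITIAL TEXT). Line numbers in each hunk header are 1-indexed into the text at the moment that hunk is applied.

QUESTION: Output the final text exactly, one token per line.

Hunk 1: at line 1 remove [psu,uka,fwfqw] add [mss] -> 5 lines: ppz bvpz mss oivi ujqp
Hunk 2: at line 1 remove [bvpz] add [vrujf] -> 5 lines: ppz vrujf mss oivi ujqp
Hunk 3: at line 3 remove [oivi] add [cofr,wik,pqci] -> 7 lines: ppz vrujf mss cofr wik pqci ujqp

Answer: ppz
vrujf
mss
cofr
wik
pqci
ujqp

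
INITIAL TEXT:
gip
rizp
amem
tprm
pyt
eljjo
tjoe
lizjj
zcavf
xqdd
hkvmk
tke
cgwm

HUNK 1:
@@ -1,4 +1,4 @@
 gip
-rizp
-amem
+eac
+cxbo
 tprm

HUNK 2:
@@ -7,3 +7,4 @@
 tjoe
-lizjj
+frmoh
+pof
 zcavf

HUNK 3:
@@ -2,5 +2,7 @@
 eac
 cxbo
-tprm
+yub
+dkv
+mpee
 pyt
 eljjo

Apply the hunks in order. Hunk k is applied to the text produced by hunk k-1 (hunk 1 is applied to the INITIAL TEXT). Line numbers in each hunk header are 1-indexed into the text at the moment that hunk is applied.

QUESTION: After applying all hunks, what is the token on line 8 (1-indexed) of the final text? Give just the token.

Hunk 1: at line 1 remove [rizp,amem] add [eac,cxbo] -> 13 lines: gip eac cxbo tprm pyt eljjo tjoe lizjj zcavf xqdd hkvmk tke cgwm
Hunk 2: at line 7 remove [lizjj] add [frmoh,pof] -> 14 lines: gip eac cxbo tprm pyt eljjo tjoe frmoh pof zcavf xqdd hkvmk tke cgwm
Hunk 3: at line 2 remove [tprm] add [yub,dkv,mpee] -> 16 lines: gip eac cxbo yub dkv mpee pyt eljjo tjoe frmoh pof zcavf xqdd hkvmk tke cgwm
Final line 8: eljjo

Answer: eljjo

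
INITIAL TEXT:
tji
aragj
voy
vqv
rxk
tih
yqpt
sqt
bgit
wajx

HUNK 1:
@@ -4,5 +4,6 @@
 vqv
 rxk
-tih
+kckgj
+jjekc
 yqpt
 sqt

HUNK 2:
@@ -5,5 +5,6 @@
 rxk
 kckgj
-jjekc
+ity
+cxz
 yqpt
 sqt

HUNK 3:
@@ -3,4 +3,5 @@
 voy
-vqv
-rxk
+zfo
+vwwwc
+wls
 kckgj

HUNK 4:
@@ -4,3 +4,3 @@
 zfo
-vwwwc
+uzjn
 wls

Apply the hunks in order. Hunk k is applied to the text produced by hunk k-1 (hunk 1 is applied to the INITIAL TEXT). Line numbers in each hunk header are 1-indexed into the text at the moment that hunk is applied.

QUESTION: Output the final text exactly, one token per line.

Hunk 1: at line 4 remove [tih] add [kckgj,jjekc] -> 11 lines: tji aragj voy vqv rxk kckgj jjekc yqpt sqt bgit wajx
Hunk 2: at line 5 remove [jjekc] add [ity,cxz] -> 12 lines: tji aragj voy vqv rxk kckgj ity cxz yqpt sqt bgit wajx
Hunk 3: at line 3 remove [vqv,rxk] add [zfo,vwwwc,wls] -> 13 lines: tji aragj voy zfo vwwwc wls kckgj ity cxz yqpt sqt bgit wajx
Hunk 4: at line 4 remove [vwwwc] add [uzjn] -> 13 lines: tji aragj voy zfo uzjn wls kckgj ity cxz yqpt sqt bgit wajx

Answer: tji
aragj
voy
zfo
uzjn
wls
kckgj
ity
cxz
yqpt
sqt
bgit
wajx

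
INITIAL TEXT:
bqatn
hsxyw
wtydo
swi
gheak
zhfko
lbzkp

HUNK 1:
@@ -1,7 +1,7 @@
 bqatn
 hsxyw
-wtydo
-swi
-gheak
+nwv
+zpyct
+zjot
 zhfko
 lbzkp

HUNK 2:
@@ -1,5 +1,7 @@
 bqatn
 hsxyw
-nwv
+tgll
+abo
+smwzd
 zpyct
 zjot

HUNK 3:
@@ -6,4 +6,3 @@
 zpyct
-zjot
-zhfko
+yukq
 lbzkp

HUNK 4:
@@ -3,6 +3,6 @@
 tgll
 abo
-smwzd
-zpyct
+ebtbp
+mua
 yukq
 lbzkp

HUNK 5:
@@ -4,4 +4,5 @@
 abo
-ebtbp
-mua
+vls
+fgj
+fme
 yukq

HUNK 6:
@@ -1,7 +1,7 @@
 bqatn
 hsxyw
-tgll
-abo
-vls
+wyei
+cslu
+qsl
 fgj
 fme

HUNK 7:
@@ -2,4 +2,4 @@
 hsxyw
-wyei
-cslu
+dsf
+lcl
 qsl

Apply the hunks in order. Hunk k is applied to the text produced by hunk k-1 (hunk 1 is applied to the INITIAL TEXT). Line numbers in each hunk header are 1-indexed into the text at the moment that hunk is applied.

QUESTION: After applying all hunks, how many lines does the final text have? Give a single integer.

Hunk 1: at line 1 remove [wtydo,swi,gheak] add [nwv,zpyct,zjot] -> 7 lines: bqatn hsxyw nwv zpyct zjot zhfko lbzkp
Hunk 2: at line 1 remove [nwv] add [tgll,abo,smwzd] -> 9 lines: bqatn hsxyw tgll abo smwzd zpyct zjot zhfko lbzkp
Hunk 3: at line 6 remove [zjot,zhfko] add [yukq] -> 8 lines: bqatn hsxyw tgll abo smwzd zpyct yukq lbzkp
Hunk 4: at line 3 remove [smwzd,zpyct] add [ebtbp,mua] -> 8 lines: bqatn hsxyw tgll abo ebtbp mua yukq lbzkp
Hunk 5: at line 4 remove [ebtbp,mua] add [vls,fgj,fme] -> 9 lines: bqatn hsxyw tgll abo vls fgj fme yukq lbzkp
Hunk 6: at line 1 remove [tgll,abo,vls] add [wyei,cslu,qsl] -> 9 lines: bqatn hsxyw wyei cslu qsl fgj fme yukq lbzkp
Hunk 7: at line 2 remove [wyei,cslu] add [dsf,lcl] -> 9 lines: bqatn hsxyw dsf lcl qsl fgj fme yukq lbzkp
Final line count: 9

Answer: 9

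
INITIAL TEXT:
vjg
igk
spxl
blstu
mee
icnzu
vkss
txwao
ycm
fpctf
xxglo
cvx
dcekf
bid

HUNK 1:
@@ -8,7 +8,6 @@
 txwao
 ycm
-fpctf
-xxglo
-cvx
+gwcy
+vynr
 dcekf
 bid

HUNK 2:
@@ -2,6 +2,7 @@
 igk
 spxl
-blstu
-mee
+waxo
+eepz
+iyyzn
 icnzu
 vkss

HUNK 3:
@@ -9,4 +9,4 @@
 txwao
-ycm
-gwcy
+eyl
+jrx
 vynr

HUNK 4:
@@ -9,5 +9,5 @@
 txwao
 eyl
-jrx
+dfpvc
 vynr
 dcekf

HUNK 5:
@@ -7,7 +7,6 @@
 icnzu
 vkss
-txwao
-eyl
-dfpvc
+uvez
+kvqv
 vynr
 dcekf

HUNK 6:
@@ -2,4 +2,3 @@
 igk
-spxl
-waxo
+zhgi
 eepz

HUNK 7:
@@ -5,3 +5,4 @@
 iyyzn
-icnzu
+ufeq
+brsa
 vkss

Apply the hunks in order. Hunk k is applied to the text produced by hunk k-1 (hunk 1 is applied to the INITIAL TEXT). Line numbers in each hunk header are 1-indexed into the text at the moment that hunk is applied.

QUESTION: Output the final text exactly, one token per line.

Hunk 1: at line 8 remove [fpctf,xxglo,cvx] add [gwcy,vynr] -> 13 lines: vjg igk spxl blstu mee icnzu vkss txwao ycm gwcy vynr dcekf bid
Hunk 2: at line 2 remove [blstu,mee] add [waxo,eepz,iyyzn] -> 14 lines: vjg igk spxl waxo eepz iyyzn icnzu vkss txwao ycm gwcy vynr dcekf bid
Hunk 3: at line 9 remove [ycm,gwcy] add [eyl,jrx] -> 14 lines: vjg igk spxl waxo eepz iyyzn icnzu vkss txwao eyl jrx vynr dcekf bid
Hunk 4: at line 9 remove [jrx] add [dfpvc] -> 14 lines: vjg igk spxl waxo eepz iyyzn icnzu vkss txwao eyl dfpvc vynr dcekf bid
Hunk 5: at line 7 remove [txwao,eyl,dfpvc] add [uvez,kvqv] -> 13 lines: vjg igk spxl waxo eepz iyyzn icnzu vkss uvez kvqv vynr dcekf bid
Hunk 6: at line 2 remove [spxl,waxo] add [zhgi] -> 12 lines: vjg igk zhgi eepz iyyzn icnzu vkss uvez kvqv vynr dcekf bid
Hunk 7: at line 5 remove [icnzu] add [ufeq,brsa] -> 13 lines: vjg igk zhgi eepz iyyzn ufeq brsa vkss uvez kvqv vynr dcekf bid

Answer: vjg
igk
zhgi
eepz
iyyzn
ufeq
brsa
vkss
uvez
kvqv
vynr
dcekf
bid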